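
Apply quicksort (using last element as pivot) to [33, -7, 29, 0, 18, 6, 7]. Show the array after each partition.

Partition 1: pivot=7 at index 3 -> [-7, 0, 6, 7, 18, 29, 33]
Partition 2: pivot=6 at index 2 -> [-7, 0, 6, 7, 18, 29, 33]
Partition 3: pivot=0 at index 1 -> [-7, 0, 6, 7, 18, 29, 33]
Partition 4: pivot=33 at index 6 -> [-7, 0, 6, 7, 18, 29, 33]
Partition 5: pivot=29 at index 5 -> [-7, 0, 6, 7, 18, 29, 33]


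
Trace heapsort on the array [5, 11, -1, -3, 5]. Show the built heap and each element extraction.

Build heap: [11, 5, -1, -3, 5]
Extract 11: [5, 5, -1, -3, 11]
Extract 5: [5, -3, -1, 5, 11]
Extract 5: [-1, -3, 5, 5, 11]
Extract -1: [-3, -1, 5, 5, 11]


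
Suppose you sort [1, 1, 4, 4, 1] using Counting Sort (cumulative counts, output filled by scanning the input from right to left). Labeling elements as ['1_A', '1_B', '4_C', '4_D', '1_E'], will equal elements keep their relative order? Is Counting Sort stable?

Trace Counting Sort on the labeled array (the key is the number; the letter only tracks identity):
  Counts for values 0..4: [0, 3, 0, 0, 2]
  Cumulative counts: [0, 3, 3, 3, 5]
  Scan right to left: place 1_E at output index 2
  Scan right to left: place 4_D at output index 4
  Scan right to left: place 4_C at output index 3
  Scan right to left: place 1_B at output index 1
  Scan right to left: place 1_A at output index 0
  Output: [1_A, 1_B, 1_E, 4_C, 4_D]
Equal keys:
  value 1: originally 1_A, 1_B, 1_E; after sorting 1_A, 1_B, 1_E -> order preserved
  value 4: originally 4_C, 4_D; after sorting 4_C, 4_D -> order preserved
All equal keys kept their original relative order. Counting Sort is stable: scanning the input right to left with decreasing cumulative counts places later duplicates at later output positions.
Answer: Stable


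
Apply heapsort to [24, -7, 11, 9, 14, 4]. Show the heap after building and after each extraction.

Build heap: [24, 14, 11, 9, -7, 4]
Extract 24: [14, 9, 11, 4, -7, 24]
Extract 14: [11, 9, -7, 4, 14, 24]
Extract 11: [9, 4, -7, 11, 14, 24]
Extract 9: [4, -7, 9, 11, 14, 24]
Extract 4: [-7, 4, 9, 11, 14, 24]


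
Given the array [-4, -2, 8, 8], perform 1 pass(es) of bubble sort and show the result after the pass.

After pass 1: [-4, -2, 8, 8] (0 swaps)
Total swaps: 0


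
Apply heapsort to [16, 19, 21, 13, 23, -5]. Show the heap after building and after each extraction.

Build heap: [23, 19, 21, 13, 16, -5]
Extract 23: [21, 19, -5, 13, 16, 23]
Extract 21: [19, 16, -5, 13, 21, 23]
Extract 19: [16, 13, -5, 19, 21, 23]
Extract 16: [13, -5, 16, 19, 21, 23]
Extract 13: [-5, 13, 16, 19, 21, 23]


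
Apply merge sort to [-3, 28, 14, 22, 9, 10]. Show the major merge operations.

Divide and conquer:
  Merge [28] + [14] -> [14, 28]
  Merge [-3] + [14, 28] -> [-3, 14, 28]
  Merge [9] + [10] -> [9, 10]
  Merge [22] + [9, 10] -> [9, 10, 22]
  Merge [-3, 14, 28] + [9, 10, 22] -> [-3, 9, 10, 14, 22, 28]


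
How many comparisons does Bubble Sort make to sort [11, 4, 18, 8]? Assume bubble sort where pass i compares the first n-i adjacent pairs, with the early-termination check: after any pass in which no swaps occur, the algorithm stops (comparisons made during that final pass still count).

Pass 1: compare adjacent pairs (0,1)..(2,3) = 3 comparison(s), 2 swap(s) -> [4, 11, 8, 18]
Pass 2: compare adjacent pairs (0,1)..(1,2) = 2 comparison(s), 1 swap(s) -> [4, 8, 11, 18]
Pass 3: compare adjacent pairs (0,1)..(0,1) = 1 comparison(s), 0 swap(s) -> [4, 8, 11, 18]
No swaps in this pass, so bubble sort stops here.
Total comparisons: 3 + 2 + 1 = 6


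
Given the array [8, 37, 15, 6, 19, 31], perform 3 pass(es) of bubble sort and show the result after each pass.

After pass 1: [8, 15, 6, 19, 31, 37] (4 swaps)
After pass 2: [8, 6, 15, 19, 31, 37] (1 swaps)
After pass 3: [6, 8, 15, 19, 31, 37] (1 swaps)
Total swaps: 6


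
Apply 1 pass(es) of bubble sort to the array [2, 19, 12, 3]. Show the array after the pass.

After pass 1: [2, 12, 3, 19] (2 swaps)
Total swaps: 2


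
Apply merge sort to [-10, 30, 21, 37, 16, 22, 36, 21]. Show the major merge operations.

Divide and conquer:
  Merge [-10] + [30] -> [-10, 30]
  Merge [21] + [37] -> [21, 37]
  Merge [-10, 30] + [21, 37] -> [-10, 21, 30, 37]
  Merge [16] + [22] -> [16, 22]
  Merge [36] + [21] -> [21, 36]
  Merge [16, 22] + [21, 36] -> [16, 21, 22, 36]
  Merge [-10, 21, 30, 37] + [16, 21, 22, 36] -> [-10, 16, 21, 21, 22, 30, 36, 37]


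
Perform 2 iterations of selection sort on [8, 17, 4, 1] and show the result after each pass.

Pass 1: Select minimum 1 at index 3, swap -> [1, 17, 4, 8]
Pass 2: Select minimum 4 at index 2, swap -> [1, 4, 17, 8]


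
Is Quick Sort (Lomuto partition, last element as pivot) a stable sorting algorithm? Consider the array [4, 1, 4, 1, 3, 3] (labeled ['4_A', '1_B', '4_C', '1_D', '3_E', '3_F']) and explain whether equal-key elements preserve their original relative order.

Trace Quick Sort on the labeled array (the key is the number; the letter only tracks identity):
  Partition indices 0..5 around pivot 3_F -> [1_B, 1_D, 3_E, 3_F, 4_C, 4_A]
  Partition indices 0..2 around pivot 3_E -> [1_B, 1_D, 3_E, 3_F, 4_C, 4_A]
  Partition indices 0..1 around pivot 1_D -> [1_B, 1_D, 3_E, 3_F, 4_C, 4_A]
  Partition indices 4..5 around pivot 4_A -> [1_B, 1_D, 3_E, 3_F, 4_C, 4_A]
Final order: [1_B, 1_D, 3_E, 3_F, 4_C, 4_A]
Equal keys:
  value 1: originally 1_B, 1_D; after sorting 1_B, 1_D -> order preserved
  value 3: originally 3_E, 3_F; after sorting 3_E, 3_F -> order preserved
  value 4: originally 4_A, 4_C; after sorting 4_C, 4_A -> order changed
Equal keys were reordered, so Quick Sort is not stable: partition swaps elements across long distances and can reorder equal keys. (One such input is enough; an unstable sort may happen to preserve order on other inputs, but it gives no guarantee.)
Answer: Not stable


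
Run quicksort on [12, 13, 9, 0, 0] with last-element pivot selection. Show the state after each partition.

Partition 1: pivot=0 at index 1 -> [0, 0, 9, 12, 13]
Partition 2: pivot=13 at index 4 -> [0, 0, 9, 12, 13]
Partition 3: pivot=12 at index 3 -> [0, 0, 9, 12, 13]


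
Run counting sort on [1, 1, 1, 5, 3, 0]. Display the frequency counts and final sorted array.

Count array: [1, 3, 0, 1, 0, 1]
(count[i] = number of elements equal to i)
Cumulative count: [1, 4, 4, 5, 5, 6]
Sorted: [0, 1, 1, 1, 3, 5]


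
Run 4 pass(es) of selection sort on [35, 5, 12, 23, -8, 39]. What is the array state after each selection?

Pass 1: Select minimum -8 at index 4, swap -> [-8, 5, 12, 23, 35, 39]
Pass 2: Select minimum 5 at index 1, swap -> [-8, 5, 12, 23, 35, 39]
Pass 3: Select minimum 12 at index 2, swap -> [-8, 5, 12, 23, 35, 39]
Pass 4: Select minimum 23 at index 3, swap -> [-8, 5, 12, 23, 35, 39]


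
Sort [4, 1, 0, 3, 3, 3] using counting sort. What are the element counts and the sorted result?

Count array: [1, 1, 0, 3, 1]
(count[i] = number of elements equal to i)
Cumulative count: [1, 2, 2, 5, 6]
Sorted: [0, 1, 3, 3, 3, 4]


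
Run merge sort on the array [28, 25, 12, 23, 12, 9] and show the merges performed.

Divide and conquer:
  Merge [25] + [12] -> [12, 25]
  Merge [28] + [12, 25] -> [12, 25, 28]
  Merge [12] + [9] -> [9, 12]
  Merge [23] + [9, 12] -> [9, 12, 23]
  Merge [12, 25, 28] + [9, 12, 23] -> [9, 12, 12, 23, 25, 28]


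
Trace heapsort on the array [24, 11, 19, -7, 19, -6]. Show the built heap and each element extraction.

Build heap: [24, 19, 19, -7, 11, -6]
Extract 24: [19, 11, 19, -7, -6, 24]
Extract 19: [19, 11, -6, -7, 19, 24]
Extract 19: [11, -7, -6, 19, 19, 24]
Extract 11: [-6, -7, 11, 19, 19, 24]
Extract -6: [-7, -6, 11, 19, 19, 24]


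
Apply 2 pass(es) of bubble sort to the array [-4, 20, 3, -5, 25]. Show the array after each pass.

After pass 1: [-4, 3, -5, 20, 25] (2 swaps)
After pass 2: [-4, -5, 3, 20, 25] (1 swaps)
Total swaps: 3


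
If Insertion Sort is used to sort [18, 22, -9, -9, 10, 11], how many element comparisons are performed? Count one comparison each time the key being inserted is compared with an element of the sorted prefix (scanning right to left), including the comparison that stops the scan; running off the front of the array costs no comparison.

Insert 22: 18 <= 22 (stop) = 1 comparison(s) -> [18, 22, -9, -9, 10, 11]
Insert -9: 22 > -9 (shift), 18 > -9 (shift), reached front = 2 comparison(s) -> [-9, 18, 22, -9, 10, 11]
Insert -9: 22 > -9 (shift), 18 > -9 (shift), -9 <= -9 (stop) = 3 comparison(s) -> [-9, -9, 18, 22, 10, 11]
Insert 10: 22 > 10 (shift), 18 > 10 (shift), -9 <= 10 (stop) = 3 comparison(s) -> [-9, -9, 10, 18, 22, 11]
Insert 11: 22 > 11 (shift), 18 > 11 (shift), 10 <= 11 (stop) = 3 comparison(s) -> [-9, -9, 10, 11, 18, 22]
Total comparisons: 1 + 2 + 3 + 3 + 3 = 12


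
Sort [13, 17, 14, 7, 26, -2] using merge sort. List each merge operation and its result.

Divide and conquer:
  Merge [17] + [14] -> [14, 17]
  Merge [13] + [14, 17] -> [13, 14, 17]
  Merge [26] + [-2] -> [-2, 26]
  Merge [7] + [-2, 26] -> [-2, 7, 26]
  Merge [13, 14, 17] + [-2, 7, 26] -> [-2, 7, 13, 14, 17, 26]


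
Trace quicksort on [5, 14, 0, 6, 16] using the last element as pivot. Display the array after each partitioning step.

Partition 1: pivot=16 at index 4 -> [5, 14, 0, 6, 16]
Partition 2: pivot=6 at index 2 -> [5, 0, 6, 14, 16]
Partition 3: pivot=0 at index 0 -> [0, 5, 6, 14, 16]


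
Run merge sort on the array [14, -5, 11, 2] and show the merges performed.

Divide and conquer:
  Merge [14] + [-5] -> [-5, 14]
  Merge [11] + [2] -> [2, 11]
  Merge [-5, 14] + [2, 11] -> [-5, 2, 11, 14]


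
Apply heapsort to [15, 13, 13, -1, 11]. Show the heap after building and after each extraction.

Build heap: [15, 13, 13, -1, 11]
Extract 15: [13, 11, 13, -1, 15]
Extract 13: [13, 11, -1, 13, 15]
Extract 13: [11, -1, 13, 13, 15]
Extract 11: [-1, 11, 13, 13, 15]


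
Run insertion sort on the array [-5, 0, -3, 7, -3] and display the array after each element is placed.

First element -5 is already 'sorted'
Insert 0: shifted 0 elements -> [-5, 0, -3, 7, -3]
Insert -3: shifted 1 elements -> [-5, -3, 0, 7, -3]
Insert 7: shifted 0 elements -> [-5, -3, 0, 7, -3]
Insert -3: shifted 2 elements -> [-5, -3, -3, 0, 7]


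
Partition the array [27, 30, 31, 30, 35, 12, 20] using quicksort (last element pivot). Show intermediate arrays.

Partition 1: pivot=20 at index 1 -> [12, 20, 31, 30, 35, 27, 30]
Partition 2: pivot=30 at index 4 -> [12, 20, 30, 27, 30, 31, 35]
Partition 3: pivot=27 at index 2 -> [12, 20, 27, 30, 30, 31, 35]
Partition 4: pivot=35 at index 6 -> [12, 20, 27, 30, 30, 31, 35]


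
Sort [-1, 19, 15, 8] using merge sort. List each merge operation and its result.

Divide and conquer:
  Merge [-1] + [19] -> [-1, 19]
  Merge [15] + [8] -> [8, 15]
  Merge [-1, 19] + [8, 15] -> [-1, 8, 15, 19]


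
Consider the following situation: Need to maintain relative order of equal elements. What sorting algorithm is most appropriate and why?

Best choice: Merge sort or Insertion sort
Reason: Both are stable; quicksort and heapsort are not stable


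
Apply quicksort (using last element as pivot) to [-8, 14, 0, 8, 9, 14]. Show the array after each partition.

Partition 1: pivot=14 at index 5 -> [-8, 14, 0, 8, 9, 14]
Partition 2: pivot=9 at index 3 -> [-8, 0, 8, 9, 14, 14]
Partition 3: pivot=8 at index 2 -> [-8, 0, 8, 9, 14, 14]
Partition 4: pivot=0 at index 1 -> [-8, 0, 8, 9, 14, 14]


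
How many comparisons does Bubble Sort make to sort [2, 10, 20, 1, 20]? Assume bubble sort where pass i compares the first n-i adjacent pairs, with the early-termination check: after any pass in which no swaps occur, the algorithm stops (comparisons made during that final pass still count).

Pass 1: compare adjacent pairs (0,1)..(3,4) = 4 comparison(s), 1 swap(s) -> [2, 10, 1, 20, 20]
Pass 2: compare adjacent pairs (0,1)..(2,3) = 3 comparison(s), 1 swap(s) -> [2, 1, 10, 20, 20]
Pass 3: compare adjacent pairs (0,1)..(1,2) = 2 comparison(s), 1 swap(s) -> [1, 2, 10, 20, 20]
Pass 4: compare adjacent pairs (0,1)..(0,1) = 1 comparison(s), 0 swap(s) -> [1, 2, 10, 20, 20]
No swaps in this pass, so bubble sort stops here.
Total comparisons: 4 + 3 + 2 + 1 = 10


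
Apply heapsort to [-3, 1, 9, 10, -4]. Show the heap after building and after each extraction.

Build heap: [10, 1, 9, -3, -4]
Extract 10: [9, 1, -4, -3, 10]
Extract 9: [1, -3, -4, 9, 10]
Extract 1: [-3, -4, 1, 9, 10]
Extract -3: [-4, -3, 1, 9, 10]


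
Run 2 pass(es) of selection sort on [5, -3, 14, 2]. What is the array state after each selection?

Pass 1: Select minimum -3 at index 1, swap -> [-3, 5, 14, 2]
Pass 2: Select minimum 2 at index 3, swap -> [-3, 2, 14, 5]


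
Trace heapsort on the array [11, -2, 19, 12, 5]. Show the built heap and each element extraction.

Build heap: [19, 12, 11, -2, 5]
Extract 19: [12, 5, 11, -2, 19]
Extract 12: [11, 5, -2, 12, 19]
Extract 11: [5, -2, 11, 12, 19]
Extract 5: [-2, 5, 11, 12, 19]


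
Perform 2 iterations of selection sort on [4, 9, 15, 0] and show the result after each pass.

Pass 1: Select minimum 0 at index 3, swap -> [0, 9, 15, 4]
Pass 2: Select minimum 4 at index 3, swap -> [0, 4, 15, 9]


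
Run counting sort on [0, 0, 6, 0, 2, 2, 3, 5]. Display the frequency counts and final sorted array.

Count array: [3, 0, 2, 1, 0, 1, 1]
(count[i] = number of elements equal to i)
Cumulative count: [3, 3, 5, 6, 6, 7, 8]
Sorted: [0, 0, 0, 2, 2, 3, 5, 6]


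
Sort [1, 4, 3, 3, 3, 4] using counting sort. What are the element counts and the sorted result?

Count array: [0, 1, 0, 3, 2]
(count[i] = number of elements equal to i)
Cumulative count: [0, 1, 1, 4, 6]
Sorted: [1, 3, 3, 3, 4, 4]


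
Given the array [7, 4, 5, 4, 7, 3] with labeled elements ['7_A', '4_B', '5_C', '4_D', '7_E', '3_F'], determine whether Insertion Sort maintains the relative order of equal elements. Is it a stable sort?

Trace Insertion Sort on the labeled array (the key is the number; the letter only tracks identity):
  Insert 4_B at index 0: [4_B, 7_A, 5_C, 4_D, 7_E, 3_F]
  Insert 5_C at index 1: [4_B, 5_C, 7_A, 4_D, 7_E, 3_F]
  Insert 4_D at index 1: [4_B, 4_D, 5_C, 7_A, 7_E, 3_F]
  Insert 7_E at index 4: [4_B, 4_D, 5_C, 7_A, 7_E, 3_F]
  Insert 3_F at index 0: [3_F, 4_B, 4_D, 5_C, 7_A, 7_E]
Final order: [3_F, 4_B, 4_D, 5_C, 7_A, 7_E]
Equal keys:
  value 4: originally 4_B, 4_D; after sorting 4_B, 4_D -> order preserved
  value 7: originally 7_A, 7_E; after sorting 7_A, 7_E -> order preserved
All equal keys kept their original relative order. Insertion Sort is stable: elements are shifted only while they are strictly greater than the key, so a key is inserted after any equal elements already placed.
Answer: Stable


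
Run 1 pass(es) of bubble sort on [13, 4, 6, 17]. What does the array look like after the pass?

After pass 1: [4, 6, 13, 17] (2 swaps)
Total swaps: 2


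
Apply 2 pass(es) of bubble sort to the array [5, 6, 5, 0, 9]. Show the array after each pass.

After pass 1: [5, 5, 0, 6, 9] (2 swaps)
After pass 2: [5, 0, 5, 6, 9] (1 swaps)
Total swaps: 3


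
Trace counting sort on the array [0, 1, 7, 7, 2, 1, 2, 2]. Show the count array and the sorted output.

Count array: [1, 2, 3, 0, 0, 0, 0, 2]
(count[i] = number of elements equal to i)
Cumulative count: [1, 3, 6, 6, 6, 6, 6, 8]
Sorted: [0, 1, 1, 2, 2, 2, 7, 7]


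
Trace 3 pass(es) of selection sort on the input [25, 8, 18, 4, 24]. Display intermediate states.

Pass 1: Select minimum 4 at index 3, swap -> [4, 8, 18, 25, 24]
Pass 2: Select minimum 8 at index 1, swap -> [4, 8, 18, 25, 24]
Pass 3: Select minimum 18 at index 2, swap -> [4, 8, 18, 25, 24]


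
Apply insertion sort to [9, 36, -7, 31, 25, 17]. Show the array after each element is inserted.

First element 9 is already 'sorted'
Insert 36: shifted 0 elements -> [9, 36, -7, 31, 25, 17]
Insert -7: shifted 2 elements -> [-7, 9, 36, 31, 25, 17]
Insert 31: shifted 1 elements -> [-7, 9, 31, 36, 25, 17]
Insert 25: shifted 2 elements -> [-7, 9, 25, 31, 36, 17]
Insert 17: shifted 3 elements -> [-7, 9, 17, 25, 31, 36]


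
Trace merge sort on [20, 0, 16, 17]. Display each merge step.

Divide and conquer:
  Merge [20] + [0] -> [0, 20]
  Merge [16] + [17] -> [16, 17]
  Merge [0, 20] + [16, 17] -> [0, 16, 17, 20]


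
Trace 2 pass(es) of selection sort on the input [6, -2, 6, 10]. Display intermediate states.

Pass 1: Select minimum -2 at index 1, swap -> [-2, 6, 6, 10]
Pass 2: Select minimum 6 at index 1, swap -> [-2, 6, 6, 10]


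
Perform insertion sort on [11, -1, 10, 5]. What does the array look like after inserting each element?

First element 11 is already 'sorted'
Insert -1: shifted 1 elements -> [-1, 11, 10, 5]
Insert 10: shifted 1 elements -> [-1, 10, 11, 5]
Insert 5: shifted 2 elements -> [-1, 5, 10, 11]


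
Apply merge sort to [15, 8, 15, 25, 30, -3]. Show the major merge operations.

Divide and conquer:
  Merge [8] + [15] -> [8, 15]
  Merge [15] + [8, 15] -> [8, 15, 15]
  Merge [30] + [-3] -> [-3, 30]
  Merge [25] + [-3, 30] -> [-3, 25, 30]
  Merge [8, 15, 15] + [-3, 25, 30] -> [-3, 8, 15, 15, 25, 30]


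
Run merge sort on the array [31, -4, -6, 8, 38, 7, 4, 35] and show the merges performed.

Divide and conquer:
  Merge [31] + [-4] -> [-4, 31]
  Merge [-6] + [8] -> [-6, 8]
  Merge [-4, 31] + [-6, 8] -> [-6, -4, 8, 31]
  Merge [38] + [7] -> [7, 38]
  Merge [4] + [35] -> [4, 35]
  Merge [7, 38] + [4, 35] -> [4, 7, 35, 38]
  Merge [-6, -4, 8, 31] + [4, 7, 35, 38] -> [-6, -4, 4, 7, 8, 31, 35, 38]


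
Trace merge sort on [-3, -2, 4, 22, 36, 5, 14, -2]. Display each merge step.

Divide and conquer:
  Merge [-3] + [-2] -> [-3, -2]
  Merge [4] + [22] -> [4, 22]
  Merge [-3, -2] + [4, 22] -> [-3, -2, 4, 22]
  Merge [36] + [5] -> [5, 36]
  Merge [14] + [-2] -> [-2, 14]
  Merge [5, 36] + [-2, 14] -> [-2, 5, 14, 36]
  Merge [-3, -2, 4, 22] + [-2, 5, 14, 36] -> [-3, -2, -2, 4, 5, 14, 22, 36]


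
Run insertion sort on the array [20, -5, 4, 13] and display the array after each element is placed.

First element 20 is already 'sorted'
Insert -5: shifted 1 elements -> [-5, 20, 4, 13]
Insert 4: shifted 1 elements -> [-5, 4, 20, 13]
Insert 13: shifted 1 elements -> [-5, 4, 13, 20]


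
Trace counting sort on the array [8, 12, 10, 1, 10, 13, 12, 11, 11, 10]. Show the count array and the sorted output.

Count array: [0, 1, 0, 0, 0, 0, 0, 0, 1, 0, 3, 2, 2, 1]
(count[i] = number of elements equal to i)
Cumulative count: [0, 1, 1, 1, 1, 1, 1, 1, 2, 2, 5, 7, 9, 10]
Sorted: [1, 8, 10, 10, 10, 11, 11, 12, 12, 13]


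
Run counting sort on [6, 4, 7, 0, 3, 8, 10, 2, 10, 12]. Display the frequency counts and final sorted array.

Count array: [1, 0, 1, 1, 1, 0, 1, 1, 1, 0, 2, 0, 1]
(count[i] = number of elements equal to i)
Cumulative count: [1, 1, 2, 3, 4, 4, 5, 6, 7, 7, 9, 9, 10]
Sorted: [0, 2, 3, 4, 6, 7, 8, 10, 10, 12]


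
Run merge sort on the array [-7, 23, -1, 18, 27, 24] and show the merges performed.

Divide and conquer:
  Merge [23] + [-1] -> [-1, 23]
  Merge [-7] + [-1, 23] -> [-7, -1, 23]
  Merge [27] + [24] -> [24, 27]
  Merge [18] + [24, 27] -> [18, 24, 27]
  Merge [-7, -1, 23] + [18, 24, 27] -> [-7, -1, 18, 23, 24, 27]


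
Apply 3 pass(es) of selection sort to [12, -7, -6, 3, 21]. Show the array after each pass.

Pass 1: Select minimum -7 at index 1, swap -> [-7, 12, -6, 3, 21]
Pass 2: Select minimum -6 at index 2, swap -> [-7, -6, 12, 3, 21]
Pass 3: Select minimum 3 at index 3, swap -> [-7, -6, 3, 12, 21]


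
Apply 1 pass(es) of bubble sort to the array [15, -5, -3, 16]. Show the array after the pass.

After pass 1: [-5, -3, 15, 16] (2 swaps)
Total swaps: 2


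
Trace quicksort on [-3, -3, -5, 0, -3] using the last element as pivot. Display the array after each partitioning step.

Partition 1: pivot=-3 at index 3 -> [-3, -3, -5, -3, 0]
Partition 2: pivot=-5 at index 0 -> [-5, -3, -3, -3, 0]
Partition 3: pivot=-3 at index 2 -> [-5, -3, -3, -3, 0]


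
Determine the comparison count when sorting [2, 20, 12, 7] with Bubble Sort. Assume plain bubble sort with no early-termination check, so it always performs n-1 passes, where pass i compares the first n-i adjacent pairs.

Pass 1: compare adjacent pairs (0,1)..(2,3) = 3 comparison(s), 2 swap(s) -> [2, 12, 7, 20]
Pass 2: compare adjacent pairs (0,1)..(1,2) = 2 comparison(s), 1 swap(s) -> [2, 7, 12, 20]
Pass 3: compare adjacent pairs (0,1)..(0,1) = 1 comparison(s), 0 swap(s) -> [2, 7, 12, 20]
Total comparisons: 3 + 2 + 1 = 6


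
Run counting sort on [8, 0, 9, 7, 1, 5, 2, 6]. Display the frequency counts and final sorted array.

Count array: [1, 1, 1, 0, 0, 1, 1, 1, 1, 1]
(count[i] = number of elements equal to i)
Cumulative count: [1, 2, 3, 3, 3, 4, 5, 6, 7, 8]
Sorted: [0, 1, 2, 5, 6, 7, 8, 9]


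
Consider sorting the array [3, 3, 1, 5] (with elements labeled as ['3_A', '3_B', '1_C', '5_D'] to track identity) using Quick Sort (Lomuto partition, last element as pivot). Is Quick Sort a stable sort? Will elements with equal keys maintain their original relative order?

Trace Quick Sort on the labeled array (the key is the number; the letter only tracks identity):
  Partition indices 0..3 around pivot 5_D -> [3_A, 3_B, 1_C, 5_D]
  Partition indices 0..2 around pivot 1_C -> [1_C, 3_B, 3_A, 5_D]
  Partition indices 1..2 around pivot 3_A -> [1_C, 3_B, 3_A, 5_D]
Final order: [1_C, 3_B, 3_A, 5_D]
Equal keys:
  value 3: originally 3_A, 3_B; after sorting 3_B, 3_A -> order changed
Equal keys were reordered, so Quick Sort is not stable: partition swaps elements across long distances and can reorder equal keys. (One such input is enough; an unstable sort may happen to preserve order on other inputs, but it gives no guarantee.)
Answer: Not stable


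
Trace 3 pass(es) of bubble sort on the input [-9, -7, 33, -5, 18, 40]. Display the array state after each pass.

After pass 1: [-9, -7, -5, 18, 33, 40] (2 swaps)
After pass 2: [-9, -7, -5, 18, 33, 40] (0 swaps)
After pass 3: [-9, -7, -5, 18, 33, 40] (0 swaps)
Total swaps: 2


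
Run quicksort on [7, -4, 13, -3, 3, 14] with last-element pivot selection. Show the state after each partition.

Partition 1: pivot=14 at index 5 -> [7, -4, 13, -3, 3, 14]
Partition 2: pivot=3 at index 2 -> [-4, -3, 3, 7, 13, 14]
Partition 3: pivot=-3 at index 1 -> [-4, -3, 3, 7, 13, 14]
Partition 4: pivot=13 at index 4 -> [-4, -3, 3, 7, 13, 14]


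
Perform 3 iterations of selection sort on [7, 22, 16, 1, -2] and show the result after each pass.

Pass 1: Select minimum -2 at index 4, swap -> [-2, 22, 16, 1, 7]
Pass 2: Select minimum 1 at index 3, swap -> [-2, 1, 16, 22, 7]
Pass 3: Select minimum 7 at index 4, swap -> [-2, 1, 7, 22, 16]


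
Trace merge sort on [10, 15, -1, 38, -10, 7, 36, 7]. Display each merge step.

Divide and conquer:
  Merge [10] + [15] -> [10, 15]
  Merge [-1] + [38] -> [-1, 38]
  Merge [10, 15] + [-1, 38] -> [-1, 10, 15, 38]
  Merge [-10] + [7] -> [-10, 7]
  Merge [36] + [7] -> [7, 36]
  Merge [-10, 7] + [7, 36] -> [-10, 7, 7, 36]
  Merge [-1, 10, 15, 38] + [-10, 7, 7, 36] -> [-10, -1, 7, 7, 10, 15, 36, 38]


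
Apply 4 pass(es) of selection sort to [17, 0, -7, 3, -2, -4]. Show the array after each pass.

Pass 1: Select minimum -7 at index 2, swap -> [-7, 0, 17, 3, -2, -4]
Pass 2: Select minimum -4 at index 5, swap -> [-7, -4, 17, 3, -2, 0]
Pass 3: Select minimum -2 at index 4, swap -> [-7, -4, -2, 3, 17, 0]
Pass 4: Select minimum 0 at index 5, swap -> [-7, -4, -2, 0, 17, 3]


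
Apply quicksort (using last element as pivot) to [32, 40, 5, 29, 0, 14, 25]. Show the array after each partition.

Partition 1: pivot=25 at index 3 -> [5, 0, 14, 25, 40, 32, 29]
Partition 2: pivot=14 at index 2 -> [5, 0, 14, 25, 40, 32, 29]
Partition 3: pivot=0 at index 0 -> [0, 5, 14, 25, 40, 32, 29]
Partition 4: pivot=29 at index 4 -> [0, 5, 14, 25, 29, 32, 40]
Partition 5: pivot=40 at index 6 -> [0, 5, 14, 25, 29, 32, 40]


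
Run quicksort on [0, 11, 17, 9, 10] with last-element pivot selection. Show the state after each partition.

Partition 1: pivot=10 at index 2 -> [0, 9, 10, 11, 17]
Partition 2: pivot=9 at index 1 -> [0, 9, 10, 11, 17]
Partition 3: pivot=17 at index 4 -> [0, 9, 10, 11, 17]


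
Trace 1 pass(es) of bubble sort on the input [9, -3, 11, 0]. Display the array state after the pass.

After pass 1: [-3, 9, 0, 11] (2 swaps)
Total swaps: 2


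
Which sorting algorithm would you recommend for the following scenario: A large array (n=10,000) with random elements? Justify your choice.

Best choice: Quicksort or Mergesort
Reason: Both have O(n log n) average case; quicksort has lower constant factors


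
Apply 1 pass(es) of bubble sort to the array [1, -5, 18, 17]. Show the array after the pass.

After pass 1: [-5, 1, 17, 18] (2 swaps)
Total swaps: 2


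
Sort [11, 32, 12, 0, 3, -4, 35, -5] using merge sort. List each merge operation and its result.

Divide and conquer:
  Merge [11] + [32] -> [11, 32]
  Merge [12] + [0] -> [0, 12]
  Merge [11, 32] + [0, 12] -> [0, 11, 12, 32]
  Merge [3] + [-4] -> [-4, 3]
  Merge [35] + [-5] -> [-5, 35]
  Merge [-4, 3] + [-5, 35] -> [-5, -4, 3, 35]
  Merge [0, 11, 12, 32] + [-5, -4, 3, 35] -> [-5, -4, 0, 3, 11, 12, 32, 35]


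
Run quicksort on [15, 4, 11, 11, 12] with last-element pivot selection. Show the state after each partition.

Partition 1: pivot=12 at index 3 -> [4, 11, 11, 12, 15]
Partition 2: pivot=11 at index 2 -> [4, 11, 11, 12, 15]
Partition 3: pivot=11 at index 1 -> [4, 11, 11, 12, 15]


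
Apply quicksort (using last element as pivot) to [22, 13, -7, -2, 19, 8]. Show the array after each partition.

Partition 1: pivot=8 at index 2 -> [-7, -2, 8, 13, 19, 22]
Partition 2: pivot=-2 at index 1 -> [-7, -2, 8, 13, 19, 22]
Partition 3: pivot=22 at index 5 -> [-7, -2, 8, 13, 19, 22]
Partition 4: pivot=19 at index 4 -> [-7, -2, 8, 13, 19, 22]


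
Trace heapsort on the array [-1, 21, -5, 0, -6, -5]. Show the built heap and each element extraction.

Build heap: [21, 0, -5, -1, -6, -5]
Extract 21: [0, -1, -5, -5, -6, 21]
Extract 0: [-1, -5, -5, -6, 0, 21]
Extract -1: [-5, -6, -5, -1, 0, 21]
Extract -5: [-5, -6, -5, -1, 0, 21]
Extract -5: [-6, -5, -5, -1, 0, 21]


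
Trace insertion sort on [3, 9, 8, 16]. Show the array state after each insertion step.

First element 3 is already 'sorted'
Insert 9: shifted 0 elements -> [3, 9, 8, 16]
Insert 8: shifted 1 elements -> [3, 8, 9, 16]
Insert 16: shifted 0 elements -> [3, 8, 9, 16]


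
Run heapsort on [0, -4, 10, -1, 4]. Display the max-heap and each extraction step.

Build heap: [10, 4, 0, -1, -4]
Extract 10: [4, -1, 0, -4, 10]
Extract 4: [0, -1, -4, 4, 10]
Extract 0: [-1, -4, 0, 4, 10]
Extract -1: [-4, -1, 0, 4, 10]


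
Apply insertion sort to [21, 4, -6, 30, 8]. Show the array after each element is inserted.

First element 21 is already 'sorted'
Insert 4: shifted 1 elements -> [4, 21, -6, 30, 8]
Insert -6: shifted 2 elements -> [-6, 4, 21, 30, 8]
Insert 30: shifted 0 elements -> [-6, 4, 21, 30, 8]
Insert 8: shifted 2 elements -> [-6, 4, 8, 21, 30]


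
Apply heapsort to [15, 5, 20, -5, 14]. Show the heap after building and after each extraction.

Build heap: [20, 14, 15, -5, 5]
Extract 20: [15, 14, 5, -5, 20]
Extract 15: [14, -5, 5, 15, 20]
Extract 14: [5, -5, 14, 15, 20]
Extract 5: [-5, 5, 14, 15, 20]


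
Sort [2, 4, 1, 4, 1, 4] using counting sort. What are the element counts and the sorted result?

Count array: [0, 2, 1, 0, 3]
(count[i] = number of elements equal to i)
Cumulative count: [0, 2, 3, 3, 6]
Sorted: [1, 1, 2, 4, 4, 4]


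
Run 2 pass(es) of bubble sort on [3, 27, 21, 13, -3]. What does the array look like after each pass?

After pass 1: [3, 21, 13, -3, 27] (3 swaps)
After pass 2: [3, 13, -3, 21, 27] (2 swaps)
Total swaps: 5


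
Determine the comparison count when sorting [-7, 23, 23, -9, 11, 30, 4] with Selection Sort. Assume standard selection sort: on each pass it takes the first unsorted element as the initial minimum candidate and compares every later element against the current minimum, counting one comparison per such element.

Pass 1: scan indices 1..6 for the minimum = 6 comparison(s); min is -9, place at index 0 -> [-9, 23, 23, -7, 11, 30, 4]
Pass 2: scan indices 2..6 for the minimum = 5 comparison(s); min is -7, place at index 1 -> [-9, -7, 23, 23, 11, 30, 4]
Pass 3: scan indices 3..6 for the minimum = 4 comparison(s); min is 4, place at index 2 -> [-9, -7, 4, 23, 11, 30, 23]
Pass 4: scan indices 4..6 for the minimum = 3 comparison(s); min is 11, place at index 3 -> [-9, -7, 4, 11, 23, 30, 23]
Pass 5: scan indices 5..6 for the minimum = 2 comparison(s); min is 23, place at index 4 -> [-9, -7, 4, 11, 23, 30, 23]
Pass 6: scan indices 6..6 for the minimum = 1 comparison(s); min is 23, place at index 5 -> [-9, -7, 4, 11, 23, 23, 30]
Selection sort always scans the whole unsorted suffix, so the count is (n-1) + (n-2) + ... + 1 = n(n-1)/2 = 7*6/2 = 21 regardless of the input order.
Total comparisons: 6 + 5 + 4 + 3 + 2 + 1 = 21


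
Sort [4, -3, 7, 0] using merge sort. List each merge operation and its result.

Divide and conquer:
  Merge [4] + [-3] -> [-3, 4]
  Merge [7] + [0] -> [0, 7]
  Merge [-3, 4] + [0, 7] -> [-3, 0, 4, 7]


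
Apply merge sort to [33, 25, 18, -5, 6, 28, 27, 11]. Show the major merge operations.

Divide and conquer:
  Merge [33] + [25] -> [25, 33]
  Merge [18] + [-5] -> [-5, 18]
  Merge [25, 33] + [-5, 18] -> [-5, 18, 25, 33]
  Merge [6] + [28] -> [6, 28]
  Merge [27] + [11] -> [11, 27]
  Merge [6, 28] + [11, 27] -> [6, 11, 27, 28]
  Merge [-5, 18, 25, 33] + [6, 11, 27, 28] -> [-5, 6, 11, 18, 25, 27, 28, 33]


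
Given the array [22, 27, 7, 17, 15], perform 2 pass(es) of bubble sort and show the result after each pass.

After pass 1: [22, 7, 17, 15, 27] (3 swaps)
After pass 2: [7, 17, 15, 22, 27] (3 swaps)
Total swaps: 6


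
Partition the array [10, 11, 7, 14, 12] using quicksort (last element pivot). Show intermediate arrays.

Partition 1: pivot=12 at index 3 -> [10, 11, 7, 12, 14]
Partition 2: pivot=7 at index 0 -> [7, 11, 10, 12, 14]
Partition 3: pivot=10 at index 1 -> [7, 10, 11, 12, 14]


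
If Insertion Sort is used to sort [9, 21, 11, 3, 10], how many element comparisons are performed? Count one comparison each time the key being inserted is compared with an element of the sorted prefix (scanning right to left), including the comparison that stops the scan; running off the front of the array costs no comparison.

Insert 21: 9 <= 21 (stop) = 1 comparison(s) -> [9, 21, 11, 3, 10]
Insert 11: 21 > 11 (shift), 9 <= 11 (stop) = 2 comparison(s) -> [9, 11, 21, 3, 10]
Insert 3: 21 > 3 (shift), 11 > 3 (shift), 9 > 3 (shift), reached front = 3 comparison(s) -> [3, 9, 11, 21, 10]
Insert 10: 21 > 10 (shift), 11 > 10 (shift), 9 <= 10 (stop) = 3 comparison(s) -> [3, 9, 10, 11, 21]
Total comparisons: 1 + 2 + 3 + 3 = 9


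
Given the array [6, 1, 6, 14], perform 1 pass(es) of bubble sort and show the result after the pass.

After pass 1: [1, 6, 6, 14] (1 swaps)
Total swaps: 1


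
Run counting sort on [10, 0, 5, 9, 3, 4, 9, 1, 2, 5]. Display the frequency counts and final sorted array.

Count array: [1, 1, 1, 1, 1, 2, 0, 0, 0, 2, 1]
(count[i] = number of elements equal to i)
Cumulative count: [1, 2, 3, 4, 5, 7, 7, 7, 7, 9, 10]
Sorted: [0, 1, 2, 3, 4, 5, 5, 9, 9, 10]


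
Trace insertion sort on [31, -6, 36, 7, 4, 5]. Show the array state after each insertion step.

First element 31 is already 'sorted'
Insert -6: shifted 1 elements -> [-6, 31, 36, 7, 4, 5]
Insert 36: shifted 0 elements -> [-6, 31, 36, 7, 4, 5]
Insert 7: shifted 2 elements -> [-6, 7, 31, 36, 4, 5]
Insert 4: shifted 3 elements -> [-6, 4, 7, 31, 36, 5]
Insert 5: shifted 3 elements -> [-6, 4, 5, 7, 31, 36]


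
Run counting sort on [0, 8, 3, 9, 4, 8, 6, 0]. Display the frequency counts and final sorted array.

Count array: [2, 0, 0, 1, 1, 0, 1, 0, 2, 1]
(count[i] = number of elements equal to i)
Cumulative count: [2, 2, 2, 3, 4, 4, 5, 5, 7, 8]
Sorted: [0, 0, 3, 4, 6, 8, 8, 9]


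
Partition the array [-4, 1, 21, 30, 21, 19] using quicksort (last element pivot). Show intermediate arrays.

Partition 1: pivot=19 at index 2 -> [-4, 1, 19, 30, 21, 21]
Partition 2: pivot=1 at index 1 -> [-4, 1, 19, 30, 21, 21]
Partition 3: pivot=21 at index 4 -> [-4, 1, 19, 21, 21, 30]


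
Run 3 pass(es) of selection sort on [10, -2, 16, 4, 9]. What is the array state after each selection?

Pass 1: Select minimum -2 at index 1, swap -> [-2, 10, 16, 4, 9]
Pass 2: Select minimum 4 at index 3, swap -> [-2, 4, 16, 10, 9]
Pass 3: Select minimum 9 at index 4, swap -> [-2, 4, 9, 10, 16]


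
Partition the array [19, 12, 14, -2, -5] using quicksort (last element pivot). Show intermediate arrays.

Partition 1: pivot=-5 at index 0 -> [-5, 12, 14, -2, 19]
Partition 2: pivot=19 at index 4 -> [-5, 12, 14, -2, 19]
Partition 3: pivot=-2 at index 1 -> [-5, -2, 14, 12, 19]
Partition 4: pivot=12 at index 2 -> [-5, -2, 12, 14, 19]


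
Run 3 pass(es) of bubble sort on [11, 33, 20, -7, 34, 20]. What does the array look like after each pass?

After pass 1: [11, 20, -7, 33, 20, 34] (3 swaps)
After pass 2: [11, -7, 20, 20, 33, 34] (2 swaps)
After pass 3: [-7, 11, 20, 20, 33, 34] (1 swaps)
Total swaps: 6


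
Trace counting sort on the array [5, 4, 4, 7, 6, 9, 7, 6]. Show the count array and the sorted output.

Count array: [0, 0, 0, 0, 2, 1, 2, 2, 0, 1]
(count[i] = number of elements equal to i)
Cumulative count: [0, 0, 0, 0, 2, 3, 5, 7, 7, 8]
Sorted: [4, 4, 5, 6, 6, 7, 7, 9]


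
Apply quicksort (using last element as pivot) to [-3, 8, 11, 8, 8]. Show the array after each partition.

Partition 1: pivot=8 at index 3 -> [-3, 8, 8, 8, 11]
Partition 2: pivot=8 at index 2 -> [-3, 8, 8, 8, 11]
Partition 3: pivot=8 at index 1 -> [-3, 8, 8, 8, 11]


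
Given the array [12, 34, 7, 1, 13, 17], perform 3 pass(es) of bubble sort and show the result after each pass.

After pass 1: [12, 7, 1, 13, 17, 34] (4 swaps)
After pass 2: [7, 1, 12, 13, 17, 34] (2 swaps)
After pass 3: [1, 7, 12, 13, 17, 34] (1 swaps)
Total swaps: 7


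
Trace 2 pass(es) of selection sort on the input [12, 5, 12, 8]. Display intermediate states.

Pass 1: Select minimum 5 at index 1, swap -> [5, 12, 12, 8]
Pass 2: Select minimum 8 at index 3, swap -> [5, 8, 12, 12]


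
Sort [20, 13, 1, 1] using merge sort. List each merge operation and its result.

Divide and conquer:
  Merge [20] + [13] -> [13, 20]
  Merge [1] + [1] -> [1, 1]
  Merge [13, 20] + [1, 1] -> [1, 1, 13, 20]


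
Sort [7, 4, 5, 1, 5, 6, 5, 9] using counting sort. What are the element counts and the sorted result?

Count array: [0, 1, 0, 0, 1, 3, 1, 1, 0, 1]
(count[i] = number of elements equal to i)
Cumulative count: [0, 1, 1, 1, 2, 5, 6, 7, 7, 8]
Sorted: [1, 4, 5, 5, 5, 6, 7, 9]


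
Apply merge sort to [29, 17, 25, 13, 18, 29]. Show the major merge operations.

Divide and conquer:
  Merge [17] + [25] -> [17, 25]
  Merge [29] + [17, 25] -> [17, 25, 29]
  Merge [18] + [29] -> [18, 29]
  Merge [13] + [18, 29] -> [13, 18, 29]
  Merge [17, 25, 29] + [13, 18, 29] -> [13, 17, 18, 25, 29, 29]


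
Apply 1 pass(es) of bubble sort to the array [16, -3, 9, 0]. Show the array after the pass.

After pass 1: [-3, 9, 0, 16] (3 swaps)
Total swaps: 3


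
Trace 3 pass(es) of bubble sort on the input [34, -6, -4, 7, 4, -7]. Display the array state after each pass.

After pass 1: [-6, -4, 7, 4, -7, 34] (5 swaps)
After pass 2: [-6, -4, 4, -7, 7, 34] (2 swaps)
After pass 3: [-6, -4, -7, 4, 7, 34] (1 swaps)
Total swaps: 8


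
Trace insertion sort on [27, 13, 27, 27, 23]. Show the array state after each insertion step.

First element 27 is already 'sorted'
Insert 13: shifted 1 elements -> [13, 27, 27, 27, 23]
Insert 27: shifted 0 elements -> [13, 27, 27, 27, 23]
Insert 27: shifted 0 elements -> [13, 27, 27, 27, 23]
Insert 23: shifted 3 elements -> [13, 23, 27, 27, 27]


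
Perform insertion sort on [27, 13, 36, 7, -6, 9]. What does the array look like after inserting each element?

First element 27 is already 'sorted'
Insert 13: shifted 1 elements -> [13, 27, 36, 7, -6, 9]
Insert 36: shifted 0 elements -> [13, 27, 36, 7, -6, 9]
Insert 7: shifted 3 elements -> [7, 13, 27, 36, -6, 9]
Insert -6: shifted 4 elements -> [-6, 7, 13, 27, 36, 9]
Insert 9: shifted 3 elements -> [-6, 7, 9, 13, 27, 36]


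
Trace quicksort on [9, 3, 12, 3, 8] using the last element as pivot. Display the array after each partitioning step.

Partition 1: pivot=8 at index 2 -> [3, 3, 8, 9, 12]
Partition 2: pivot=3 at index 1 -> [3, 3, 8, 9, 12]
Partition 3: pivot=12 at index 4 -> [3, 3, 8, 9, 12]


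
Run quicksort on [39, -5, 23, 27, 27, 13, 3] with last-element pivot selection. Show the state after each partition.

Partition 1: pivot=3 at index 1 -> [-5, 3, 23, 27, 27, 13, 39]
Partition 2: pivot=39 at index 6 -> [-5, 3, 23, 27, 27, 13, 39]
Partition 3: pivot=13 at index 2 -> [-5, 3, 13, 27, 27, 23, 39]
Partition 4: pivot=23 at index 3 -> [-5, 3, 13, 23, 27, 27, 39]
Partition 5: pivot=27 at index 5 -> [-5, 3, 13, 23, 27, 27, 39]


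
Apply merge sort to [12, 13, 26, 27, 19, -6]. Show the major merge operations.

Divide and conquer:
  Merge [13] + [26] -> [13, 26]
  Merge [12] + [13, 26] -> [12, 13, 26]
  Merge [19] + [-6] -> [-6, 19]
  Merge [27] + [-6, 19] -> [-6, 19, 27]
  Merge [12, 13, 26] + [-6, 19, 27] -> [-6, 12, 13, 19, 26, 27]


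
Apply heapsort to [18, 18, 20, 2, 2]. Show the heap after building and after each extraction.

Build heap: [20, 18, 18, 2, 2]
Extract 20: [18, 2, 18, 2, 20]
Extract 18: [18, 2, 2, 18, 20]
Extract 18: [2, 2, 18, 18, 20]
Extract 2: [2, 2, 18, 18, 20]


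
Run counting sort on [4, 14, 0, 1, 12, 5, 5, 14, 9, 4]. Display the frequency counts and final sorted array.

Count array: [1, 1, 0, 0, 2, 2, 0, 0, 0, 1, 0, 0, 1, 0, 2]
(count[i] = number of elements equal to i)
Cumulative count: [1, 2, 2, 2, 4, 6, 6, 6, 6, 7, 7, 7, 8, 8, 10]
Sorted: [0, 1, 4, 4, 5, 5, 9, 12, 14, 14]


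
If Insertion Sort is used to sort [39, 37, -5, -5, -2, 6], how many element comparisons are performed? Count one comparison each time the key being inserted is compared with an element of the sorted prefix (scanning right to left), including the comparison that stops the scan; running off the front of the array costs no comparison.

Insert 37: 39 > 37 (shift), reached front = 1 comparison(s) -> [37, 39, -5, -5, -2, 6]
Insert -5: 39 > -5 (shift), 37 > -5 (shift), reached front = 2 comparison(s) -> [-5, 37, 39, -5, -2, 6]
Insert -5: 39 > -5 (shift), 37 > -5 (shift), -5 <= -5 (stop) = 3 comparison(s) -> [-5, -5, 37, 39, -2, 6]
Insert -2: 39 > -2 (shift), 37 > -2 (shift), -5 <= -2 (stop) = 3 comparison(s) -> [-5, -5, -2, 37, 39, 6]
Insert 6: 39 > 6 (shift), 37 > 6 (shift), -2 <= 6 (stop) = 3 comparison(s) -> [-5, -5, -2, 6, 37, 39]
Total comparisons: 1 + 2 + 3 + 3 + 3 = 12


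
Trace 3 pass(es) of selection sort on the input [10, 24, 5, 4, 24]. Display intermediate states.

Pass 1: Select minimum 4 at index 3, swap -> [4, 24, 5, 10, 24]
Pass 2: Select minimum 5 at index 2, swap -> [4, 5, 24, 10, 24]
Pass 3: Select minimum 10 at index 3, swap -> [4, 5, 10, 24, 24]


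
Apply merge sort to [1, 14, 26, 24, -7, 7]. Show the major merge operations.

Divide and conquer:
  Merge [14] + [26] -> [14, 26]
  Merge [1] + [14, 26] -> [1, 14, 26]
  Merge [-7] + [7] -> [-7, 7]
  Merge [24] + [-7, 7] -> [-7, 7, 24]
  Merge [1, 14, 26] + [-7, 7, 24] -> [-7, 1, 7, 14, 24, 26]


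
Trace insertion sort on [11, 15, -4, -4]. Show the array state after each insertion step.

First element 11 is already 'sorted'
Insert 15: shifted 0 elements -> [11, 15, -4, -4]
Insert -4: shifted 2 elements -> [-4, 11, 15, -4]
Insert -4: shifted 2 elements -> [-4, -4, 11, 15]


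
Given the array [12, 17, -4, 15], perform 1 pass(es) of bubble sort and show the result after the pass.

After pass 1: [12, -4, 15, 17] (2 swaps)
Total swaps: 2


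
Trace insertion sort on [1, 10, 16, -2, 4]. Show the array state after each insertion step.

First element 1 is already 'sorted'
Insert 10: shifted 0 elements -> [1, 10, 16, -2, 4]
Insert 16: shifted 0 elements -> [1, 10, 16, -2, 4]
Insert -2: shifted 3 elements -> [-2, 1, 10, 16, 4]
Insert 4: shifted 2 elements -> [-2, 1, 4, 10, 16]
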